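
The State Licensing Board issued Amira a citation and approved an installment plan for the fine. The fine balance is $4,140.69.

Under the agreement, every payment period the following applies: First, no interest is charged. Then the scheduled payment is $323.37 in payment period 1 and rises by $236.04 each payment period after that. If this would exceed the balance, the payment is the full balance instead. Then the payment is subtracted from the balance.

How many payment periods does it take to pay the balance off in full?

6

Payment period 1: $4,140.69 − $323.37 → $3,817.32
Payment period 2: $3,817.32 − $559.41 → $3,257.91
Payment period 3: $3,257.91 − $795.45 → $2,462.46
Payment period 4: $2,462.46 − $1,031.49 → $1,430.97
Payment period 5: $1,430.97 − $1,267.53 → $163.44
Payment period 6: $163.44 − $163.44 → $0.00
Balance reaches $0.00 in payment period 6.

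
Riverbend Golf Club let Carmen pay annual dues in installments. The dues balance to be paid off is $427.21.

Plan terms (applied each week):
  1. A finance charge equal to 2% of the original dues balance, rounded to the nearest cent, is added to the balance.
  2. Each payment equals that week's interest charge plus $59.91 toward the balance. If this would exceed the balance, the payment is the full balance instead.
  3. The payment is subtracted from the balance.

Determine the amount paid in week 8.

$16.38

# | Opening | Interest | Payment | End bal
1 | $427.21 | $8.54 | $68.45 | $367.30
2 | $367.30 | $8.54 | $68.45 | $307.39
3 | $307.39 | $8.54 | $68.45 | $247.48
4 | $247.48 | $8.54 | $68.45 | $187.57
5 | $187.57 | $8.54 | $68.45 | $127.66
6 | $127.66 | $8.54 | $68.45 | $67.75
7 | $67.75 | $8.54 | $68.45 | $7.84
8 | $7.84 | $8.54 | $16.38 | $0.00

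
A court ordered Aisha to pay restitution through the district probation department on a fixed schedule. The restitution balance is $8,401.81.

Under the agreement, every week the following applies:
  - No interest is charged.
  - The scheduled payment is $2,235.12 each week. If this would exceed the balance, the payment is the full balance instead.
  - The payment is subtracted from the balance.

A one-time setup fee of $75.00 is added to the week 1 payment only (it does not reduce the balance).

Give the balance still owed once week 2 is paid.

# | Opening | Payment | Fee | End bal
1 | $8,401.81 | $2,235.12 | $75.00 | $6,166.69
2 | $6,166.69 | $2,235.12 | — | $3,931.57

$3,931.57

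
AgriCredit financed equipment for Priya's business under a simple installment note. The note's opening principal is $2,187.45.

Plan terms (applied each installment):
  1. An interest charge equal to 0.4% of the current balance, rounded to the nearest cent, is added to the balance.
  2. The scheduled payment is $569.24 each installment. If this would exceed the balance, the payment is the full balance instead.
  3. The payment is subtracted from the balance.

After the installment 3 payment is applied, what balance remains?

Installment 1: opening $2,187.45; interest $8.75 → $2,196.20; payment $569.24; balance $1,626.96
Installment 2: opening $1,626.96; interest $6.51 → $1,633.47; payment $569.24; balance $1,064.23
Installment 3: opening $1,064.23; interest $4.26 → $1,068.49; payment $569.24; balance $499.25

$499.25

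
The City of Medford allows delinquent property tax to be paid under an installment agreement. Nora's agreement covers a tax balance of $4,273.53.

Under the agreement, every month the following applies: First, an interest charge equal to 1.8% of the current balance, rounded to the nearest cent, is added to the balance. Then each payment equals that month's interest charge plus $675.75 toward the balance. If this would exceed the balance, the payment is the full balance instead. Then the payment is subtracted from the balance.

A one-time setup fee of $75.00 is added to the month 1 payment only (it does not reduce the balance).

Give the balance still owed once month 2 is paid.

Month 1: $4,273.53 +$76.92 interest = $4,350.45; pay $752.67 (+ $75.00 fee) → $3,597.78
Month 2: $3,597.78 +$64.76 interest = $3,662.54; pay $740.51 → $2,922.03

$2,922.03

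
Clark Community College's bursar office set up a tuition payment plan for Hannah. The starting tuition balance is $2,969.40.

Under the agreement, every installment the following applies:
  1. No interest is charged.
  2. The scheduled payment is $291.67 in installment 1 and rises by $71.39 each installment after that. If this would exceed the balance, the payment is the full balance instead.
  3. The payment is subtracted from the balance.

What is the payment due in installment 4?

$505.84

Installment 1: $2,969.40 − $291.67 → $2,677.73
Installment 2: $2,677.73 − $363.06 → $2,314.67
Installment 3: $2,314.67 − $434.45 → $1,880.22
Installment 4: $1,880.22 − $505.84 → $1,374.38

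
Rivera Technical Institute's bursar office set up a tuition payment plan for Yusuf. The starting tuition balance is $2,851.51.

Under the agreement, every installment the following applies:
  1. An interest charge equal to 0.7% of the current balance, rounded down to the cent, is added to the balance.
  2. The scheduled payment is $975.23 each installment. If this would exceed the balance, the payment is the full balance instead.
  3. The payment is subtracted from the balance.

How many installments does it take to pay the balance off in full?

Installment 1: opening $2,851.51; interest $19.96 → $2,871.47; payment $975.23; balance $1,896.24
Installment 2: opening $1,896.24; interest $13.27 → $1,909.51; payment $975.23; balance $934.28
Installment 3: opening $934.28; interest $6.53 → $940.81; payment $940.81; balance $0.00
Balance reaches $0.00 in installment 3.

3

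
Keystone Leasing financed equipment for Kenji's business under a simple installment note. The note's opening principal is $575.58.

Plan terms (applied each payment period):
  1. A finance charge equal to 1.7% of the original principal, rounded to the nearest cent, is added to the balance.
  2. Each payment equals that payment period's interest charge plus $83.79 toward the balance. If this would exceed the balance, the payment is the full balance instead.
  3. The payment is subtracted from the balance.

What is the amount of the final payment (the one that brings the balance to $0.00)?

$82.62

# | Opening | Interest | Payment | End bal
1 | $575.58 | $9.78 | $93.57 | $491.79
2 | $491.79 | $9.78 | $93.57 | $408.00
3 | $408.00 | $9.78 | $93.57 | $324.21
4 | $324.21 | $9.78 | $93.57 | $240.42
5 | $240.42 | $9.78 | $93.57 | $156.63
6 | $156.63 | $9.78 | $93.57 | $72.84
7 | $72.84 | $9.78 | $82.62 | $0.00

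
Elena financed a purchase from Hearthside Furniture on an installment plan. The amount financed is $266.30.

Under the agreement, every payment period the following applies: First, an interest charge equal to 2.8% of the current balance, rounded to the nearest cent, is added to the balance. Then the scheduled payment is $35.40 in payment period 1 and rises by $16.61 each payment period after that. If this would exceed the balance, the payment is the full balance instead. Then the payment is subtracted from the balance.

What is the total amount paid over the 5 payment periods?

# | Opening | Interest | Payment | End bal
1 | $266.30 | $7.46 | $35.40 | $238.36
2 | $238.36 | $6.67 | $52.01 | $193.02
3 | $193.02 | $5.40 | $68.62 | $129.80
4 | $129.80 | $3.63 | $85.23 | $48.20
5 | $48.20 | $1.35 | $49.55 | $0.00
Total paid: $290.81

$290.81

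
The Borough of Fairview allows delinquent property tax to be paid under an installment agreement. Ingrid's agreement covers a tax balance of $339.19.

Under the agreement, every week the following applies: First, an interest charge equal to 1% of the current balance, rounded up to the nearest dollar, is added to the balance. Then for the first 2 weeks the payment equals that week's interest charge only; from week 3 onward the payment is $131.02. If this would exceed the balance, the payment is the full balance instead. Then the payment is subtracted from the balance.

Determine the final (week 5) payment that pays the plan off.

Week 1: opening $339.19; interest $4.00 → $343.19; payment $4.00; balance $339.19
Week 2: opening $339.19; interest $4.00 → $343.19; payment $4.00; balance $339.19
Week 3: opening $339.19; interest $4.00 → $343.19; payment $131.02; balance $212.17
Week 4: opening $212.17; interest $3.00 → $215.17; payment $131.02; balance $84.15
Week 5: opening $84.15; interest $1.00 → $85.15; payment $85.15; balance $0.00

$85.15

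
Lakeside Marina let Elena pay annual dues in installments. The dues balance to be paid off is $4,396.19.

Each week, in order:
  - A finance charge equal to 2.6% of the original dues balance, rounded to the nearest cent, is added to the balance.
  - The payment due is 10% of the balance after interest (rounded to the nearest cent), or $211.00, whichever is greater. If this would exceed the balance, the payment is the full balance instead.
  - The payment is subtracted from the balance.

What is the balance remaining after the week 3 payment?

$3,483.60

# | Opening | Interest | Payment | End bal
1 | $4,396.19 | $114.30 | $451.05 | $4,059.44
2 | $4,059.44 | $114.30 | $417.37 | $3,756.37
3 | $3,756.37 | $114.30 | $387.07 | $3,483.60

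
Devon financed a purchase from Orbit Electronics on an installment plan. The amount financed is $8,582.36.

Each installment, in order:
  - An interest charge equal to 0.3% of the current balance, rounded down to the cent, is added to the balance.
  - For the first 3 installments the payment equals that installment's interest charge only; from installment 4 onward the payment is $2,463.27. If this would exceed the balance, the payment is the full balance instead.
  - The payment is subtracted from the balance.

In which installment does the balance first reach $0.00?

7

Installment 1: $8,582.36 +$25.74 interest = $8,608.10; pay $25.74 → $8,582.36
Installment 2: $8,582.36 +$25.74 interest = $8,608.10; pay $25.74 → $8,582.36
Installment 3: $8,582.36 +$25.74 interest = $8,608.10; pay $25.74 → $8,582.36
Installment 4: $8,582.36 +$25.74 interest = $8,608.10; pay $2,463.27 → $6,144.83
Installment 5: $6,144.83 +$18.43 interest = $6,163.26; pay $2,463.27 → $3,699.99
Installment 6: $3,699.99 +$11.09 interest = $3,711.08; pay $2,463.27 → $1,247.81
Installment 7: $1,247.81 +$3.74 interest = $1,251.55; pay $1,251.55 → $0.00
Balance reaches $0.00 in installment 7.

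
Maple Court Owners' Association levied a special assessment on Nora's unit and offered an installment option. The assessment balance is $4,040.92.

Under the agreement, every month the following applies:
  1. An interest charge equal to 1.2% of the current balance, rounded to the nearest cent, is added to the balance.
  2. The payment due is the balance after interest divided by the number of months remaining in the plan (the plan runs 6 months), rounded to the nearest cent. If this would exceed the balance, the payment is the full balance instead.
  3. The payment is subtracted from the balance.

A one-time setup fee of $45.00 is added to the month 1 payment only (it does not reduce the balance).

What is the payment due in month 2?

$689.75

Month 1: opening $4,040.92; interest $48.49 → $4,089.41; payment $681.57 (+ $45.00 fee); balance $3,407.84
Month 2: opening $3,407.84; interest $40.89 → $3,448.73; payment $689.75; balance $2,758.98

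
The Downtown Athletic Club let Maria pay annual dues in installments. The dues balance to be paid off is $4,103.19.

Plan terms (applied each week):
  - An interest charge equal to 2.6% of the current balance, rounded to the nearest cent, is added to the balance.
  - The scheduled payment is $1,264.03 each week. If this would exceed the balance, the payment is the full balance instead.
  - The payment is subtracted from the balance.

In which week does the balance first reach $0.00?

Week 1: $4,103.19 +$106.68 interest = $4,209.87; pay $1,264.03 → $2,945.84
Week 2: $2,945.84 +$76.59 interest = $3,022.43; pay $1,264.03 → $1,758.40
Week 3: $1,758.40 +$45.72 interest = $1,804.12; pay $1,264.03 → $540.09
Week 4: $540.09 +$14.04 interest = $554.13; pay $554.13 → $0.00
Balance reaches $0.00 in week 4.

4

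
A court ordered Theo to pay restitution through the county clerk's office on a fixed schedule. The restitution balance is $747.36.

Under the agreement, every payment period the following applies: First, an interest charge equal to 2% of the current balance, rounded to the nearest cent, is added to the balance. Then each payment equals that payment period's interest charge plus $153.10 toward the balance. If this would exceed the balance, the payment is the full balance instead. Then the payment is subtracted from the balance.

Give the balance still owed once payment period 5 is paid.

$0.00

Payment period 1: $747.36 +$14.95 interest = $762.31; pay $168.05 → $594.26
Payment period 2: $594.26 +$11.89 interest = $606.15; pay $164.99 → $441.16
Payment period 3: $441.16 +$8.82 interest = $449.98; pay $161.92 → $288.06
Payment period 4: $288.06 +$5.76 interest = $293.82; pay $158.86 → $134.96
Payment period 5: $134.96 +$2.70 interest = $137.66; pay $137.66 → $0.00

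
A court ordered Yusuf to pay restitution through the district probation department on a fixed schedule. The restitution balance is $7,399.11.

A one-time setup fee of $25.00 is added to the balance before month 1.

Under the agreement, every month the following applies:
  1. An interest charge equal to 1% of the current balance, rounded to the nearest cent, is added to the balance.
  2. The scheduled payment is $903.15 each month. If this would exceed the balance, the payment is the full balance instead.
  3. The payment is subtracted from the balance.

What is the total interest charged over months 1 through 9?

# | Opening | Interest | Payment | End bal
1 | $7,424.11 | $74.24 | $903.15 | $6,595.20
2 | $6,595.20 | $65.95 | $903.15 | $5,758.00
3 | $5,758.00 | $57.58 | $903.15 | $4,912.43
4 | $4,912.43 | $49.12 | $903.15 | $4,058.40
5 | $4,058.40 | $40.58 | $903.15 | $3,195.83
6 | $3,195.83 | $31.96 | $903.15 | $2,324.64
7 | $2,324.64 | $23.25 | $903.15 | $1,444.74
8 | $1,444.74 | $14.45 | $903.15 | $556.04
9 | $556.04 | $5.56 | $561.60 | $0.00
Total interest: $74.24 + $65.95 + $57.58 + $49.12 + $40.58 + $31.96 + $23.25 + $14.45 + $5.56 = $362.69

$362.69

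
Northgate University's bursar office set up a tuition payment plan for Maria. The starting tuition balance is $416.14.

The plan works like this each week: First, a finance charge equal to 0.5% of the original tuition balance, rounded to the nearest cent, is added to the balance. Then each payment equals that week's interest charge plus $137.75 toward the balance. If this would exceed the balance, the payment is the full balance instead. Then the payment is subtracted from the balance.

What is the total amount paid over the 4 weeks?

$424.46

Week 1: $416.14 +$2.08 interest = $418.22; pay $139.83 → $278.39
Week 2: $278.39 +$2.08 interest = $280.47; pay $139.83 → $140.64
Week 3: $140.64 +$2.08 interest = $142.72; pay $139.83 → $2.89
Week 4: $2.89 +$2.08 interest = $4.97; pay $4.97 → $0.00
Total paid: $424.46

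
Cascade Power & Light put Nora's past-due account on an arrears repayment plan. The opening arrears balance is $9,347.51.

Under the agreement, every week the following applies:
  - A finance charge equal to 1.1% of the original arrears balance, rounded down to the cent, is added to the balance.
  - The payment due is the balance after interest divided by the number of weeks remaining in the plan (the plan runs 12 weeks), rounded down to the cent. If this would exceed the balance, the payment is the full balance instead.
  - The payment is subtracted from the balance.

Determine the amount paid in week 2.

$796.87

Week 1: $9,347.51 +$102.82 interest = $9,450.33; pay $787.52 → $8,662.81
Week 2: $8,662.81 +$102.82 interest = $8,765.63; pay $796.87 → $7,968.76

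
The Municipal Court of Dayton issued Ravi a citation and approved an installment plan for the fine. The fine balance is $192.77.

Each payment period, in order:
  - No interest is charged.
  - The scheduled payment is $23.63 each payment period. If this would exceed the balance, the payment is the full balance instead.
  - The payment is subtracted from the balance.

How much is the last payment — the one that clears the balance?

$3.73

# | Opening | Payment | End bal
1 | $192.77 | $23.63 | $169.14
2 | $169.14 | $23.63 | $145.51
3 | $145.51 | $23.63 | $121.88
4 | $121.88 | $23.63 | $98.25
5 | $98.25 | $23.63 | $74.62
6 | $74.62 | $23.63 | $50.99
7 | $50.99 | $23.63 | $27.36
8 | $27.36 | $23.63 | $3.73
9 | $3.73 | $3.73 | $0.00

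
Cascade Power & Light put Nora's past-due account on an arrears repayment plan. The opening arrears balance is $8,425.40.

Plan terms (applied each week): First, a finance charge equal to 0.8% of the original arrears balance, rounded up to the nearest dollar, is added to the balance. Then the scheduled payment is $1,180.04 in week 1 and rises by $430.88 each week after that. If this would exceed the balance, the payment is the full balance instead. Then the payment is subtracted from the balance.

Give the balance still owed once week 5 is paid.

Week 1: $8,425.40 +$68.00 interest = $8,493.40; pay $1,180.04 → $7,313.36
Week 2: $7,313.36 +$68.00 interest = $7,381.36; pay $1,610.92 → $5,770.44
Week 3: $5,770.44 +$68.00 interest = $5,838.44; pay $2,041.80 → $3,796.64
Week 4: $3,796.64 +$68.00 interest = $3,864.64; pay $2,472.68 → $1,391.96
Week 5: $1,391.96 +$68.00 interest = $1,459.96; pay $1,459.96 → $0.00

$0.00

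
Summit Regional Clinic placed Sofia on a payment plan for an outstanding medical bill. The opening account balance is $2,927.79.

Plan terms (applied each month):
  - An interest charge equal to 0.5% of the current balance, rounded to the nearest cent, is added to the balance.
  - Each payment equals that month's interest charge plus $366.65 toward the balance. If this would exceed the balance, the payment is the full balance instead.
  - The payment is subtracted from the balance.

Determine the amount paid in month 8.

# | Opening | Interest | Payment | End bal
1 | $2,927.79 | $14.64 | $381.29 | $2,561.14
2 | $2,561.14 | $12.81 | $379.46 | $2,194.49
3 | $2,194.49 | $10.97 | $377.62 | $1,827.84
4 | $1,827.84 | $9.14 | $375.79 | $1,461.19
5 | $1,461.19 | $7.31 | $373.96 | $1,094.54
6 | $1,094.54 | $5.47 | $372.12 | $727.89
7 | $727.89 | $3.64 | $370.29 | $361.24
8 | $361.24 | $1.81 | $363.05 | $0.00

$363.05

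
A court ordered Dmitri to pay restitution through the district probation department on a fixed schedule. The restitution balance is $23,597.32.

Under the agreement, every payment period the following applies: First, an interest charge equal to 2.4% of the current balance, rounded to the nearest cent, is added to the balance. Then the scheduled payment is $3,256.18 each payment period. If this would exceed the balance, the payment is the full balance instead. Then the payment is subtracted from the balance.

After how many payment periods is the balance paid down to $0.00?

9

Payment period 1: $23,597.32 +$566.34 interest = $24,163.66; pay $3,256.18 → $20,907.48
Payment period 2: $20,907.48 +$501.78 interest = $21,409.26; pay $3,256.18 → $18,153.08
Payment period 3: $18,153.08 +$435.67 interest = $18,588.75; pay $3,256.18 → $15,332.57
Payment period 4: $15,332.57 +$367.98 interest = $15,700.55; pay $3,256.18 → $12,444.37
Payment period 5: $12,444.37 +$298.66 interest = $12,743.03; pay $3,256.18 → $9,486.85
Payment period 6: $9,486.85 +$227.68 interest = $9,714.53; pay $3,256.18 → $6,458.35
Payment period 7: $6,458.35 +$155.00 interest = $6,613.35; pay $3,256.18 → $3,357.17
Payment period 8: $3,357.17 +$80.57 interest = $3,437.74; pay $3,256.18 → $181.56
Payment period 9: $181.56 +$4.36 interest = $185.92; pay $185.92 → $0.00
Balance reaches $0.00 in payment period 9.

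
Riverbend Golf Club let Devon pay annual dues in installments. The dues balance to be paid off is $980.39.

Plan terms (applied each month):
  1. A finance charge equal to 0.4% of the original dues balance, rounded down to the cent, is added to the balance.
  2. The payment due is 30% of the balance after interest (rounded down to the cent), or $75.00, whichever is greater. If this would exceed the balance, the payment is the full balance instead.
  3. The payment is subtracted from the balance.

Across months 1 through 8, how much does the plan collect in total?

$1,011.75

Month 1: $980.39 +$3.92 interest = $984.31; pay $295.29 → $689.02
Month 2: $689.02 +$3.92 interest = $692.94; pay $207.88 → $485.06
Month 3: $485.06 +$3.92 interest = $488.98; pay $146.69 → $342.29
Month 4: $342.29 +$3.92 interest = $346.21; pay $103.86 → $242.35
Month 5: $242.35 +$3.92 interest = $246.27; pay $75.00 → $171.27
Month 6: $171.27 +$3.92 interest = $175.19; pay $75.00 → $100.19
Month 7: $100.19 +$3.92 interest = $104.11; pay $75.00 → $29.11
Month 8: $29.11 +$3.92 interest = $33.03; pay $33.03 → $0.00
Total paid: $1,011.75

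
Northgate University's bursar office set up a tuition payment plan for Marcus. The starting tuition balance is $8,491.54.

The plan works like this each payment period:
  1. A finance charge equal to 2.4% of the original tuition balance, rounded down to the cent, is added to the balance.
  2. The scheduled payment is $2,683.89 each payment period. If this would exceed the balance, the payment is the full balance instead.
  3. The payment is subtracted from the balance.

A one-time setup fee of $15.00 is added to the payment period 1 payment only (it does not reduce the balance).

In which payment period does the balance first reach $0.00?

4

Payment period 1: opening $8,491.54; interest $203.79 → $8,695.33; payment $2,683.89 (+ $15.00 fee); balance $6,011.44
Payment period 2: opening $6,011.44; interest $203.79 → $6,215.23; payment $2,683.89; balance $3,531.34
Payment period 3: opening $3,531.34; interest $203.79 → $3,735.13; payment $2,683.89; balance $1,051.24
Payment period 4: opening $1,051.24; interest $203.79 → $1,255.03; payment $1,255.03; balance $0.00
Balance reaches $0.00 in payment period 4.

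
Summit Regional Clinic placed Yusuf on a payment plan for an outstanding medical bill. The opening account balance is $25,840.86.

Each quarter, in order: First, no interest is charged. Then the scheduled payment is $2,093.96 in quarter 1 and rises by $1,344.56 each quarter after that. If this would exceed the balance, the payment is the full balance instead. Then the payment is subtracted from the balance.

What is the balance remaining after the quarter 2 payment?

$20,308.38

Quarter 1: $25,840.86 − $2,093.96 → $23,746.90
Quarter 2: $23,746.90 − $3,438.52 → $20,308.38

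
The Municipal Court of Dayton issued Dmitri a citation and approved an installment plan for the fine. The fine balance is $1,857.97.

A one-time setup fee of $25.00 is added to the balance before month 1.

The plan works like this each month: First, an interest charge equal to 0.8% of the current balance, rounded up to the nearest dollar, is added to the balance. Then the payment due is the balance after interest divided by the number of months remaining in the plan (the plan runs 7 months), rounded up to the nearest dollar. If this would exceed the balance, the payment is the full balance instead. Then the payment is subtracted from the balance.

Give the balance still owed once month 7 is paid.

$0.00

# | Opening | Interest | Payment | End bal
1 | $1,882.97 | $16.00 | $272.00 | $1,626.97
2 | $1,626.97 | $14.00 | $274.00 | $1,366.97
3 | $1,366.97 | $11.00 | $276.00 | $1,101.97
4 | $1,101.97 | $9.00 | $278.00 | $832.97
5 | $832.97 | $7.00 | $280.00 | $559.97
6 | $559.97 | $5.00 | $283.00 | $281.97
7 | $281.97 | $3.00 | $284.97 | $0.00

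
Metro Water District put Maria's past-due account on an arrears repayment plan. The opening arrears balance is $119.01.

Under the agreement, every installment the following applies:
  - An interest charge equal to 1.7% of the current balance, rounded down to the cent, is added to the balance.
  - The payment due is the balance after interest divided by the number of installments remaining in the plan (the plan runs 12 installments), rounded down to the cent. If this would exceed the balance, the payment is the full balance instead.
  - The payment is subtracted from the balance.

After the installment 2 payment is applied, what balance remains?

$102.58

Installment 1: opening $119.01; interest $2.02 → $121.03; payment $10.08; balance $110.95
Installment 2: opening $110.95; interest $1.88 → $112.83; payment $10.25; balance $102.58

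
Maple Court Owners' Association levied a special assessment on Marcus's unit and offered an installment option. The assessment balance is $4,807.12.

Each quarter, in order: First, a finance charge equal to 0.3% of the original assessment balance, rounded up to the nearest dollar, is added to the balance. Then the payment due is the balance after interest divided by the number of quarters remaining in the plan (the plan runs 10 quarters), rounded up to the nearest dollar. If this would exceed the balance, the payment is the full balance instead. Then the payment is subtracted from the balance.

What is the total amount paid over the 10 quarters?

$4,957.12

Quarter 1: $4,807.12 +$15.00 interest = $4,822.12; pay $483.00 → $4,339.12
Quarter 2: $4,339.12 +$15.00 interest = $4,354.12; pay $484.00 → $3,870.12
Quarter 3: $3,870.12 +$15.00 interest = $3,885.12; pay $486.00 → $3,399.12
Quarter 4: $3,399.12 +$15.00 interest = $3,414.12; pay $488.00 → $2,926.12
Quarter 5: $2,926.12 +$15.00 interest = $2,941.12; pay $491.00 → $2,450.12
Quarter 6: $2,450.12 +$15.00 interest = $2,465.12; pay $494.00 → $1,971.12
Quarter 7: $1,971.12 +$15.00 interest = $1,986.12; pay $497.00 → $1,489.12
Quarter 8: $1,489.12 +$15.00 interest = $1,504.12; pay $502.00 → $1,002.12
Quarter 9: $1,002.12 +$15.00 interest = $1,017.12; pay $509.00 → $508.12
Quarter 10: $508.12 +$15.00 interest = $523.12; pay $523.12 → $0.00
Total paid: $4,957.12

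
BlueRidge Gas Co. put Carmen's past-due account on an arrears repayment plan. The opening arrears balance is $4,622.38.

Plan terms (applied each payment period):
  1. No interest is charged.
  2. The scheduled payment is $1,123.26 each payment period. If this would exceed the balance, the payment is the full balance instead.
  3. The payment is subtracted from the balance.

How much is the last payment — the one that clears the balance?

$129.34

Payment period 1: $4,622.38 − $1,123.26 → $3,499.12
Payment period 2: $3,499.12 − $1,123.26 → $2,375.86
Payment period 3: $2,375.86 − $1,123.26 → $1,252.60
Payment period 4: $1,252.60 − $1,123.26 → $129.34
Payment period 5: $129.34 − $129.34 → $0.00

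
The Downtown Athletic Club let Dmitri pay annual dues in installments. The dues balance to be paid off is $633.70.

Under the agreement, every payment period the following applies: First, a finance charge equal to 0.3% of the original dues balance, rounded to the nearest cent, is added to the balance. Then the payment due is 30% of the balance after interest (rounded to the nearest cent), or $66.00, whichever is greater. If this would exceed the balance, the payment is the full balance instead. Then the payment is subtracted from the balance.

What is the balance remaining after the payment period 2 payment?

Payment period 1: opening $633.70; interest $1.90 → $635.60; payment $190.68; balance $444.92
Payment period 2: opening $444.92; interest $1.90 → $446.82; payment $134.05; balance $312.77

$312.77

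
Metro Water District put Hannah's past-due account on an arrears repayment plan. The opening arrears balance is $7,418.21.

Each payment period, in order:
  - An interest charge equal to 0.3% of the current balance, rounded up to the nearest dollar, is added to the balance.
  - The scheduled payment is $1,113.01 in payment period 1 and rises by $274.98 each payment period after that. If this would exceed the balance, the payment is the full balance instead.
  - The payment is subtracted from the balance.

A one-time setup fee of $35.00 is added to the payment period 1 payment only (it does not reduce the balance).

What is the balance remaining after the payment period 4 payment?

Payment period 1: $7,418.21 +$23.00 interest = $7,441.21; pay $1,113.01 (+ $35.00 fee) → $6,328.20
Payment period 2: $6,328.20 +$19.00 interest = $6,347.20; pay $1,387.99 → $4,959.21
Payment period 3: $4,959.21 +$15.00 interest = $4,974.21; pay $1,662.97 → $3,311.24
Payment period 4: $3,311.24 +$10.00 interest = $3,321.24; pay $1,937.95 → $1,383.29

$1,383.29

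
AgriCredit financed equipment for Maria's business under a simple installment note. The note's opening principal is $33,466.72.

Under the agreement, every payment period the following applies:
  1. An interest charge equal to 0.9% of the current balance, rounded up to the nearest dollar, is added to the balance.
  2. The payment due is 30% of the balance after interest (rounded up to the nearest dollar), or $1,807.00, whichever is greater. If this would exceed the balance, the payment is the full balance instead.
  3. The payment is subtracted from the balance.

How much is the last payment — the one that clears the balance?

Payment period 1: $33,466.72 +$302.00 interest = $33,768.72; pay $10,131.00 → $23,637.72
Payment period 2: $23,637.72 +$213.00 interest = $23,850.72; pay $7,156.00 → $16,694.72
Payment period 3: $16,694.72 +$151.00 interest = $16,845.72; pay $5,054.00 → $11,791.72
Payment period 4: $11,791.72 +$107.00 interest = $11,898.72; pay $3,570.00 → $8,328.72
Payment period 5: $8,328.72 +$75.00 interest = $8,403.72; pay $2,522.00 → $5,881.72
Payment period 6: $5,881.72 +$53.00 interest = $5,934.72; pay $1,807.00 → $4,127.72
Payment period 7: $4,127.72 +$38.00 interest = $4,165.72; pay $1,807.00 → $2,358.72
Payment period 8: $2,358.72 +$22.00 interest = $2,380.72; pay $1,807.00 → $573.72
Payment period 9: $573.72 +$6.00 interest = $579.72; pay $579.72 → $0.00

$579.72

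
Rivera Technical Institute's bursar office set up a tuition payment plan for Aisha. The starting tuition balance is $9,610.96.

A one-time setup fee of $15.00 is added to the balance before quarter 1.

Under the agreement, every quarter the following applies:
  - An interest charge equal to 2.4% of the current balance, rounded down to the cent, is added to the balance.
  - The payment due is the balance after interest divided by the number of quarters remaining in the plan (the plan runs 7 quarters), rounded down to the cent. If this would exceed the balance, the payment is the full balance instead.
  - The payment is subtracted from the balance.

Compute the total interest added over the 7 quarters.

$969.78

Quarter 1: opening $9,625.96; interest $231.02 → $9,856.98; payment $1,408.14; balance $8,448.84
Quarter 2: opening $8,448.84; interest $202.77 → $8,651.61; payment $1,441.93; balance $7,209.68
Quarter 3: opening $7,209.68; interest $173.03 → $7,382.71; payment $1,476.54; balance $5,906.17
Quarter 4: opening $5,906.17; interest $141.74 → $6,047.91; payment $1,511.97; balance $4,535.94
Quarter 5: opening $4,535.94; interest $108.86 → $4,644.80; payment $1,548.26; balance $3,096.54
Quarter 6: opening $3,096.54; interest $74.31 → $3,170.85; payment $1,585.42; balance $1,585.43
Quarter 7: opening $1,585.43; interest $38.05 → $1,623.48; payment $1,623.48; balance $0.00
Total interest: $231.02 + $202.77 + $173.03 + $141.74 + $108.86 + $74.31 + $38.05 = $969.78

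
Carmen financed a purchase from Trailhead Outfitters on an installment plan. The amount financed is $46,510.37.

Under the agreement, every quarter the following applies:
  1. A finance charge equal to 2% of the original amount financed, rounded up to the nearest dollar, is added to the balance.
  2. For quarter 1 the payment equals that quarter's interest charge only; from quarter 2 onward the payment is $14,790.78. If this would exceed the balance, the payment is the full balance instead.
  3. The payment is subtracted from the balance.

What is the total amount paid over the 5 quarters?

$51,165.37

# | Opening | Interest | Payment | End bal
1 | $46,510.37 | $931.00 | $931.00 | $46,510.37
2 | $46,510.37 | $931.00 | $14,790.78 | $32,650.59
3 | $32,650.59 | $931.00 | $14,790.78 | $18,790.81
4 | $18,790.81 | $931.00 | $14,790.78 | $4,931.03
5 | $4,931.03 | $931.00 | $5,862.03 | $0.00
Total paid: $51,165.37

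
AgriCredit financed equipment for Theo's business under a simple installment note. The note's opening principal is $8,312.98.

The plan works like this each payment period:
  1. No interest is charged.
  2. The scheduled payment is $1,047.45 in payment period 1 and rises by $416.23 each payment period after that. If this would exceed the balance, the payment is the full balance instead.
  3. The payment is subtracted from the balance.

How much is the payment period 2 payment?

Payment period 1: opening $8,312.98; payment $1,047.45; balance $7,265.53
Payment period 2: opening $7,265.53; payment $1,463.68; balance $5,801.85

$1,463.68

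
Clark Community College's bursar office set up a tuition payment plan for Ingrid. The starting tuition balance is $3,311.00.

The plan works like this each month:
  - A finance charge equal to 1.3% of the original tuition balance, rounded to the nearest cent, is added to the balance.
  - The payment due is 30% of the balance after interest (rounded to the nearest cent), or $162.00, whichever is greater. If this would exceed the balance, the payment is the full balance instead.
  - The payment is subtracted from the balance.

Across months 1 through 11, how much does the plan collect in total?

Month 1: opening $3,311.00; interest $43.04 → $3,354.04; payment $1,006.21; balance $2,347.83
Month 2: opening $2,347.83; interest $43.04 → $2,390.87; payment $717.26; balance $1,673.61
Month 3: opening $1,673.61; interest $43.04 → $1,716.65; payment $515.00; balance $1,201.65
Month 4: opening $1,201.65; interest $43.04 → $1,244.69; payment $373.41; balance $871.28
Month 5: opening $871.28; interest $43.04 → $914.32; payment $274.30; balance $640.02
Month 6: opening $640.02; interest $43.04 → $683.06; payment $204.92; balance $478.14
Month 7: opening $478.14; interest $43.04 → $521.18; payment $162.00; balance $359.18
Month 8: opening $359.18; interest $43.04 → $402.22; payment $162.00; balance $240.22
Month 9: opening $240.22; interest $43.04 → $283.26; payment $162.00; balance $121.26
Month 10: opening $121.26; interest $43.04 → $164.30; payment $162.00; balance $2.30
Month 11: opening $2.30; interest $43.04 → $45.34; payment $45.34; balance $0.00
Total paid: $3,784.44

$3,784.44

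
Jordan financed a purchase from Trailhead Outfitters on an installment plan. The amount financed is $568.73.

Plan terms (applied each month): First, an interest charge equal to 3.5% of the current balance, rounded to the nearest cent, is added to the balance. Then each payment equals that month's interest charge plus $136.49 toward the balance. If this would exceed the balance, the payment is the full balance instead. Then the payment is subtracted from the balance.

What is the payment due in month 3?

# | Opening | Interest | Payment | End bal
1 | $568.73 | $19.91 | $156.40 | $432.24
2 | $432.24 | $15.13 | $151.62 | $295.75
3 | $295.75 | $10.35 | $146.84 | $159.26

$146.84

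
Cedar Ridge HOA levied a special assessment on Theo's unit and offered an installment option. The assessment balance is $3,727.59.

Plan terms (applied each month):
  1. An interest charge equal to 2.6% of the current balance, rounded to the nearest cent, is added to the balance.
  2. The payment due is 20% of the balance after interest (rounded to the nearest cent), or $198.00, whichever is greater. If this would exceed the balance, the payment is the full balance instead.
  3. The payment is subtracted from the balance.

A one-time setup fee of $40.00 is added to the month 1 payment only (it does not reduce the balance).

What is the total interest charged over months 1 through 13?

Month 1: $3,727.59 +$96.92 interest = $3,824.51; pay $764.90 (+ $40.00 fee) → $3,059.61
Month 2: $3,059.61 +$79.55 interest = $3,139.16; pay $627.83 → $2,511.33
Month 3: $2,511.33 +$65.29 interest = $2,576.62; pay $515.32 → $2,061.30
Month 4: $2,061.30 +$53.59 interest = $2,114.89; pay $422.98 → $1,691.91
Month 5: $1,691.91 +$43.99 interest = $1,735.90; pay $347.18 → $1,388.72
Month 6: $1,388.72 +$36.11 interest = $1,424.83; pay $284.97 → $1,139.86
Month 7: $1,139.86 +$29.64 interest = $1,169.50; pay $233.90 → $935.60
Month 8: $935.60 +$24.33 interest = $959.93; pay $198.00 → $761.93
Month 9: $761.93 +$19.81 interest = $781.74; pay $198.00 → $583.74
Month 10: $583.74 +$15.18 interest = $598.92; pay $198.00 → $400.92
Month 11: $400.92 +$10.42 interest = $411.34; pay $198.00 → $213.34
Month 12: $213.34 +$5.55 interest = $218.89; pay $198.00 → $20.89
Month 13: $20.89 +$0.54 interest = $21.43; pay $21.43 → $0.00
Total interest: $96.92 + $79.55 + $65.29 + $53.59 + $43.99 + $36.11 + $29.64 + $24.33 + $19.81 + $15.18 + $10.42 + $5.55 + $0.54 = $480.92

$480.92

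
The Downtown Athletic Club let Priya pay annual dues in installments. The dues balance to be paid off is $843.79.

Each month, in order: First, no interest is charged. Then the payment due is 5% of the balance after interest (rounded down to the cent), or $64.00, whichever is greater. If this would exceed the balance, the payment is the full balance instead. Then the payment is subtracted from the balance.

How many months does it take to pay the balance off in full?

# | Opening | Payment | End bal
1 | $843.79 | $64.00 | $779.79
2 | $779.79 | $64.00 | $715.79
3 | $715.79 | $64.00 | $651.79
4 | $651.79 | $64.00 | $587.79
5 | $587.79 | $64.00 | $523.79
6 | $523.79 | $64.00 | $459.79
7 | $459.79 | $64.00 | $395.79
8 | $395.79 | $64.00 | $331.79
9 | $331.79 | $64.00 | $267.79
10 | $267.79 | $64.00 | $203.79
11 | $203.79 | $64.00 | $139.79
12 | $139.79 | $64.00 | $75.79
13 | $75.79 | $64.00 | $11.79
14 | $11.79 | $11.79 | $0.00
Balance reaches $0.00 in month 14.

14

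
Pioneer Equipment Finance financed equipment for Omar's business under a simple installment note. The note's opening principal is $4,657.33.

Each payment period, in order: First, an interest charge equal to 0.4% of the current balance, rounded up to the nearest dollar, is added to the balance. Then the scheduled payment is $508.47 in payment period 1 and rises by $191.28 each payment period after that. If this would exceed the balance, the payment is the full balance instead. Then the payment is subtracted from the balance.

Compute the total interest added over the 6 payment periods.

$70.00

Payment period 1: opening $4,657.33; interest $19.00 → $4,676.33; payment $508.47; balance $4,167.86
Payment period 2: opening $4,167.86; interest $17.00 → $4,184.86; payment $699.75; balance $3,485.11
Payment period 3: opening $3,485.11; interest $14.00 → $3,499.11; payment $891.03; balance $2,608.08
Payment period 4: opening $2,608.08; interest $11.00 → $2,619.08; payment $1,082.31; balance $1,536.77
Payment period 5: opening $1,536.77; interest $7.00 → $1,543.77; payment $1,273.59; balance $270.18
Payment period 6: opening $270.18; interest $2.00 → $272.18; payment $272.18; balance $0.00
Total interest: $19.00 + $17.00 + $14.00 + $11.00 + $7.00 + $2.00 = $70.00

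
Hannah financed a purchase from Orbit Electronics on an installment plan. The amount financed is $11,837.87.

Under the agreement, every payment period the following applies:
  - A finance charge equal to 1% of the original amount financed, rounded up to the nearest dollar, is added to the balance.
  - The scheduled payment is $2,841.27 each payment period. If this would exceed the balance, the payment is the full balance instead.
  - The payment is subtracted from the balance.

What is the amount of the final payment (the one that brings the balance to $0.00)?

Payment period 1: opening $11,837.87; interest $119.00 → $11,956.87; payment $2,841.27; balance $9,115.60
Payment period 2: opening $9,115.60; interest $119.00 → $9,234.60; payment $2,841.27; balance $6,393.33
Payment period 3: opening $6,393.33; interest $119.00 → $6,512.33; payment $2,841.27; balance $3,671.06
Payment period 4: opening $3,671.06; interest $119.00 → $3,790.06; payment $2,841.27; balance $948.79
Payment period 5: opening $948.79; interest $119.00 → $1,067.79; payment $1,067.79; balance $0.00

$1,067.79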